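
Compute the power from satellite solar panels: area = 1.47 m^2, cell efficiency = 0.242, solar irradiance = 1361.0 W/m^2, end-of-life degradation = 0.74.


P = area * eta * S * degradation
P = 1.47 * 0.242 * 1361.0 * 0.74
P = 358.2800 W

358.2800 W


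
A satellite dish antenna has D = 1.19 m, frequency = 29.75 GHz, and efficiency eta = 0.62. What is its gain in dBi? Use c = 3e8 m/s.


lambda = c/f = 3e8 / 2.975e+10 = 0.01008403 m
G = eta*(pi*D/lambda)^2 = 0.62*(pi*1.19/0.01008403)^2
G = 85215.1452 (linear)
G = 10*log10(85215.1452) = 49.3052 dBi

49.3052 dBi


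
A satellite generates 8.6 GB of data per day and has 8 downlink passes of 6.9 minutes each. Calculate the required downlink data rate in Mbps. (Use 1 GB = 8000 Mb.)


total contact time = 8 * 6.9 * 60 = 3312.0000 s
data = 8.6 GB = 68800.0000 Mb
rate = 68800.0000 / 3312.0000 = 20.7729 Mbps

20.7729 Mbps


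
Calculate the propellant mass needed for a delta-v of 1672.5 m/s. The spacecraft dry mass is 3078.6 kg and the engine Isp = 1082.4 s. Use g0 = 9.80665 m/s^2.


ve = Isp * g0 = 1082.4 * 9.80665 = 10614.717960 m/s
mass ratio = exp(dv/ve) = exp(1672.5/10614.717960) = 1.17065596
m_prop = m_dry * (mr - 1) = 3078.6 * (1.17065596 - 1)
m_prop = 525.3814 kg

525.3814 kg


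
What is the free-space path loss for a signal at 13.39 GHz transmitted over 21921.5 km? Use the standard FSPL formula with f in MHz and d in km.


f = 13.39 GHz = 13390.0000 MHz
d = 21921.5 km
FSPL = 32.44 + 20*log10(13390.0000) + 20*log10(21921.5)
FSPL = 32.44 + 82.5356 + 86.8174
FSPL = 201.7930 dB

201.7930 dB


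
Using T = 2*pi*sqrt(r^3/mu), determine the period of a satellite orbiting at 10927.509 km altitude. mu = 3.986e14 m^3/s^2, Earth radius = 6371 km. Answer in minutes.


r = 17298.5090 km = 1.7298509e+07 m
T = 2*pi*sqrt(r^3/mu) = 2*pi*sqrt(5.1763784e+21 / 3.986e14)
T = 22642.4923 s = 377.3749 min

377.3749 minutes


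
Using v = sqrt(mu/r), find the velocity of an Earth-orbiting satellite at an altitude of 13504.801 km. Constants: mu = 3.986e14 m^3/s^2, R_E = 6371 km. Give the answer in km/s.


r = R_E + alt = 6371.0 + 13504.801 = 19875.8010 km = 1.9875801e+07 m
v = sqrt(mu/r) = sqrt(3.986e14 / 1.9875801e+07) = 4478.2293 m/s = 4.4782 km/s

4.4782 km/s


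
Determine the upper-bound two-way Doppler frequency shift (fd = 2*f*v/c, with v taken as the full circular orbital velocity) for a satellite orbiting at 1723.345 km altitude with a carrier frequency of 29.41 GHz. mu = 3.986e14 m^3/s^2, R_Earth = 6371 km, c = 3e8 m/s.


r = 8.094345e+06 m
v = sqrt(mu/r) = 7017.4252 m/s (worst-case radial velocity)
f = 29.41 GHz = 2.941e+10 Hz
fd = 2*f*v/c = 2*2.941e+10*7017.4252/3.0e+08
fd = 1.3758832e+06 Hz

1.3759e+06 Hz


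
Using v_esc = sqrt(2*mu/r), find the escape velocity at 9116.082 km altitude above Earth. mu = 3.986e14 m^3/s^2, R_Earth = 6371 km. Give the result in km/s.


r = 6371.0 + 9116.082 = 15487.0820 km = 1.5487082e+07 m
v_esc = sqrt(2*mu/r) = sqrt(2*3.986e14 / 1.5487082e+07)
v_esc = 7174.6190 m/s = 7.1746 km/s

7.1746 km/s


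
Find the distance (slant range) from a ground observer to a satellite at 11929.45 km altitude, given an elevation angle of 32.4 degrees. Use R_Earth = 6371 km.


h = 11929.45 km, el = 32.4 deg
d = -R_E*sin(el) + sqrt((R_E*sin(el))^2 + 2*R_E*h + h^2)
d = -6371.0000*sin(0.5654867) + sqrt((6371.0000*0.5358268)^2 + 2*6371.0000*11929.45 + 11929.45^2)
d = 14078.2610 km

14078.2610 km


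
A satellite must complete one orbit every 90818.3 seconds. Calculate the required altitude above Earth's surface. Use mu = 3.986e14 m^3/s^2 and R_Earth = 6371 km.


T = 90818.3 s
r = (mu*T^2/(4*pi^2))^(1/3) = (3.986e14 * 90818.3^2 / (4*pi^2))^(1/3)
r = 4.3669153e+07 m = 43669.1526 km
alt = r - R_E = 43669.1526 - 6371 = 37298.1526 km

37298.1526 km


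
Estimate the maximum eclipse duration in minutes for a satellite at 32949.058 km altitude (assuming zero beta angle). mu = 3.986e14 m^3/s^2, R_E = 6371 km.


r = 39320.0580 km
T = 1293.2462 min
Eclipse fraction = arcsin(R_E/r)/pi = arcsin(6371.0000/39320.0580)/pi
= arcsin(0.1620293)/pi = 0.0518039
Eclipse duration = 0.0518039 * 1293.2462 = 66.9952 min

66.9952 minutes


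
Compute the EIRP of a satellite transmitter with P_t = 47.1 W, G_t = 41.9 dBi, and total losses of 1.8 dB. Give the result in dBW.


Pt = 47.1 W = 16.7302 dBW
EIRP = Pt_dBW + Gt - losses = 16.7302 + 41.9 - 1.8 = 56.8302 dBW

56.8302 dBW


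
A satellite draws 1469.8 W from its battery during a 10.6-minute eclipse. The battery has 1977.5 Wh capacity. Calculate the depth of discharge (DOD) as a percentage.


E_used = P * t / 60 = 1469.8 * 10.6 / 60 = 259.6647 Wh
DOD = E_used / E_total * 100 = 259.6647 / 1977.5 * 100
DOD = 13.1310 %

13.1310 %


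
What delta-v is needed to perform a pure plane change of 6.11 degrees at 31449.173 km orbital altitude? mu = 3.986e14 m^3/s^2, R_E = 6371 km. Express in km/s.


r = 37820.1730 km = 3.7820173e+07 m
V = sqrt(mu/r) = 3246.4363 m/s
di = 6.11 deg = 0.1066396 rad
dV = 2*V*sin(di/2) = 2*3246.4363*sin(0.05331981)
dV = 346.0347 m/s = 0.3460347 km/s

0.3460 km/s


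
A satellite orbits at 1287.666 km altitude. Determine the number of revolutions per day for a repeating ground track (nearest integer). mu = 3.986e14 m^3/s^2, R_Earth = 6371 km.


r = 7.658666e+06 m
T = 2*pi*sqrt(r^3/mu) = 6670.2316 s = 111.1705 min
revs/day = 1440 / 111.1705 = 12.9531
Rounded: 13 revolutions per day

13 revolutions per day


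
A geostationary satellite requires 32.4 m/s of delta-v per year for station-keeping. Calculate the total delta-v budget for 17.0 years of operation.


dV = rate * years = 32.4 * 17.0
dV = 550.8000 m/s

550.8000 m/s


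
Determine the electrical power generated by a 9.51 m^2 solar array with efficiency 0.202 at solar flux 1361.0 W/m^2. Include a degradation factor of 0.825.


P = area * eta * S * degradation
P = 9.51 * 0.202 * 1361.0 * 0.825
P = 2156.9693 W

2156.9693 W


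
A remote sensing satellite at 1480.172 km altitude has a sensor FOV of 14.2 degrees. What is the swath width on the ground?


FOV = 14.2 deg = 0.2478368 rad
swath = 2 * alt * tan(FOV/2) = 2 * 1480.172 * tan(0.1239184)
swath = 2 * 1480.172 * 0.1245566
swath = 368.7303 km

368.7303 km


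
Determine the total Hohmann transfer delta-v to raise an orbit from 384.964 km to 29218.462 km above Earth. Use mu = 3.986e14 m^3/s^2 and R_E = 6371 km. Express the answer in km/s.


r1 = 6755.9640 km = 6.755964e+06 m
r2 = 35589.4620 km = 3.5589462e+07 m
dv1 = sqrt(mu/r1)*(sqrt(2*r2/(r1+r2)) - 1) = 2277.4529 m/s
dv2 = sqrt(mu/r2)*(1 - sqrt(2*r1/(r1+r2))) = 1456.1899 m/s
total dv = |dv1| + |dv2| = 2277.4529 + 1456.1899 = 3733.6427 m/s = 3.7336 km/s

3.7336 km/s


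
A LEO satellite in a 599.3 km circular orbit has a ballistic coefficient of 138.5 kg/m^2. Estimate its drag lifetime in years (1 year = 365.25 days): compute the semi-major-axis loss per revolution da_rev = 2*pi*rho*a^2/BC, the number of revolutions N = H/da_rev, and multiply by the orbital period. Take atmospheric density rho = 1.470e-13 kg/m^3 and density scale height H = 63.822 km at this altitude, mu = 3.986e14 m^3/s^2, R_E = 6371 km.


a = R_E + alt = 6970.3000 km = 6.9703e+06 m
da_rev = 2*pi*rho*a^2/BC = 2*pi*1.470e-13*(6.9703e+06)^2/138.5 = 0.324003999 m per revolution
N = H/da_rev = 63822.0000 m / 0.324003999 m = 196979.0502 revolutions
P = 2*pi*sqrt(a^3/mu) = 5791.4649 s
lifetime = N*P = 196979.0502 * 5791.4649 = 1.1407973e+09 s = 13203.6719 days
years = 13203.6719 / 365.25 = 36.1497 years

36.1497 years


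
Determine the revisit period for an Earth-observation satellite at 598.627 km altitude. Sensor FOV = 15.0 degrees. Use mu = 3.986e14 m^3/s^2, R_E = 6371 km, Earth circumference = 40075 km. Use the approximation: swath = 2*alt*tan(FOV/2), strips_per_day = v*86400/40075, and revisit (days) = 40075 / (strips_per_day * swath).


swath = 2*598.627*tan(0.1308997) = 157.6215 km
v = sqrt(mu/r) = 7562.4737 m/s = 7.5625 km/s
strips/day = v*86400/40075 = 7.5625*86400/40075 = 16.3044
coverage/day = strips * swath = 16.3044 * 157.6215 = 2569.9193 km
revisit = 40075 / 2569.9193 = 15.5939 days

15.5939 days


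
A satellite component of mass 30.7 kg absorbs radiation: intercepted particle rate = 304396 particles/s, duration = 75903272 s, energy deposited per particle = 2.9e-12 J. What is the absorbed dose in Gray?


Total energy deposited = rate * time * E_per
  = 304396 * 75903272 * 2.9e-12 = 67.0035 J
Dose = E_total / mass = 67.0035 / 30.7
Dose = 2.1825 Gy

2.1825 Gy


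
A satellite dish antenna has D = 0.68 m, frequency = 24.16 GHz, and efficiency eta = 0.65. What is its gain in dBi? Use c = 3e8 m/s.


lambda = c/f = 3e8 / 2.416e+10 = 0.01241722 m
G = eta*(pi*D/lambda)^2 = 0.65*(pi*0.68/0.01241722)^2
G = 19238.9904 (linear)
G = 10*log10(19238.9904) = 42.8418 dBi

42.8418 dBi


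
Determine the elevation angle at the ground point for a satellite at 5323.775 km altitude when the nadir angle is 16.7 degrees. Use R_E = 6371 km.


r = R_E + alt = 11694.7750 km
Law of sines in the satellite / Earth-center / ground-point triangle:
  sin(nadir)/R_E = sin(90 + el)/r  =>  cos(el) = (r/R_E)*sin(nadir)
cos(el) = (11694.7750 / 6371.0000) * sin(16.7 deg) = 0.5274865
el = arccos(0.5274865) = 58.1642 deg
(Earth-central angle = 90 - nadir - el = 15.1358 deg)

58.1642 degrees


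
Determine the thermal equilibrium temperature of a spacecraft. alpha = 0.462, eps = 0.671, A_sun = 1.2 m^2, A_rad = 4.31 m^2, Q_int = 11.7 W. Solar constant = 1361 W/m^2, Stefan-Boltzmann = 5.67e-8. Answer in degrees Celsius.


Numerator = alpha*S*A_sun + Q_int = 0.462*1361*1.2 + 11.7 = 766.2384 W
Denominator = eps*sigma*A_rad = 0.671*5.67e-8*4.31 = 1.6397697e-07 W/K^4
T^4 = 4.6728416e+09 K^4
T = 261.4540 K = -11.6960 C

-11.6960 degrees Celsius


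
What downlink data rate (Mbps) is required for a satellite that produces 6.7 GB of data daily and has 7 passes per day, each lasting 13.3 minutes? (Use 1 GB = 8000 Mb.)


total contact time = 7 * 13.3 * 60 = 5586.0000 s
data = 6.7 GB = 53600.0000 Mb
rate = 53600.0000 / 5586.0000 = 9.5954 Mbps

9.5954 Mbps


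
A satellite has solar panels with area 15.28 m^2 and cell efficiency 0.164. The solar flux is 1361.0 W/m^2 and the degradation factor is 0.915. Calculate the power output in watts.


P = area * eta * S * degradation
P = 15.28 * 0.164 * 1361.0 * 0.915
P = 3120.6598 W

3120.6598 W


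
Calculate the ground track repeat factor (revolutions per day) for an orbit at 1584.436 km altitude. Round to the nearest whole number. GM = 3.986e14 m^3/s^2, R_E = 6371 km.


r = 7.955436e+06 m
T = 2*pi*sqrt(r^3/mu) = 7061.6665 s = 117.6944 min
revs/day = 1440 / 117.6944 = 12.2351
Rounded: 12 revolutions per day

12 revolutions per day


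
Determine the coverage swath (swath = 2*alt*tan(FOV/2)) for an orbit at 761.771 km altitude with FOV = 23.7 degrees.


FOV = 23.7 deg = 0.413643 rad
swath = 2 * alt * tan(FOV/2) = 2 * 761.771 * tan(0.2068215)
swath = 2 * 761.771 * 0.2098218
swath = 319.6723 km

319.6723 km


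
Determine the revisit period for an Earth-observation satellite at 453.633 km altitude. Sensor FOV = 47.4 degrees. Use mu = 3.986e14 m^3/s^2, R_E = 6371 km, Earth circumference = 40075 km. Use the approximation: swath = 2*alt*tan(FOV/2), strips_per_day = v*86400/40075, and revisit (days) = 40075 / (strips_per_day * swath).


swath = 2*453.633*tan(0.413643) = 398.2619 km
v = sqrt(mu/r) = 7642.3865 m/s = 7.6424 km/s
strips/day = v*86400/40075 = 7.6424*86400/40075 = 16.4767
coverage/day = strips * swath = 16.4767 * 398.2619 = 6562.0268 km
revisit = 40075 / 6562.0268 = 6.1071 days

6.1071 days


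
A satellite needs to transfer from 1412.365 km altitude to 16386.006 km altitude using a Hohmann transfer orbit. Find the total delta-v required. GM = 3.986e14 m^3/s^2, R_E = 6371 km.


r1 = 7783.3650 km = 7.783365e+06 m
r2 = 22757.0060 km = 2.2757006e+07 m
dv1 = sqrt(mu/r1)*(sqrt(2*r2/(r1+r2)) - 1) = 1579.9146 m/s
dv2 = sqrt(mu/r2)*(1 - sqrt(2*r1/(r1+r2))) = 1197.2054 m/s
total dv = |dv1| + |dv2| = 1579.9146 + 1197.2054 = 2777.1200 m/s = 2.7771 km/s

2.7771 km/s


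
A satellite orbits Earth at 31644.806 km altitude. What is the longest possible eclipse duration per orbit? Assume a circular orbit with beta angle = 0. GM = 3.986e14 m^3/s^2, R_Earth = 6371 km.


r = 38015.8060 km
T = 1229.4370 min
Eclipse fraction = arcsin(R_E/r)/pi = arcsin(6371.0000/38015.8060)/pi
= arcsin(0.1675882)/pi = 0.05359789
Eclipse duration = 0.05359789 * 1229.4370 = 65.8952 min

65.8952 minutes


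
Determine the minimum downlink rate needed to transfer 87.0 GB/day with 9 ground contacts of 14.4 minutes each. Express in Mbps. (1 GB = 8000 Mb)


total contact time = 9 * 14.4 * 60 = 7776.0000 s
data = 87.0 GB = 696000.0000 Mb
rate = 696000.0000 / 7776.0000 = 89.5062 Mbps

89.5062 Mbps


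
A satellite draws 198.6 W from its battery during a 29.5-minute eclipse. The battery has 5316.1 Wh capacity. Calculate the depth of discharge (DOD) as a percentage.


E_used = P * t / 60 = 198.6 * 29.5 / 60 = 97.6450 Wh
DOD = E_used / E_total * 100 = 97.6450 / 5316.1 * 100
DOD = 1.8368 %

1.8368 %


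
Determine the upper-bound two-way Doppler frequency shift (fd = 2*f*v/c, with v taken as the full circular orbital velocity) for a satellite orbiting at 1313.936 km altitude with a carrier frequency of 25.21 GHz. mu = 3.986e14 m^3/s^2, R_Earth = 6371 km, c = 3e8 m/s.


r = 7.684936e+06 m
v = sqrt(mu/r) = 7201.9238 m/s (worst-case radial velocity)
f = 25.21 GHz = 2.521e+10 Hz
fd = 2*f*v/c = 2*2.521e+10*7201.9238/3.0e+08
fd = 1.2104033e+06 Hz

1.2104e+06 Hz


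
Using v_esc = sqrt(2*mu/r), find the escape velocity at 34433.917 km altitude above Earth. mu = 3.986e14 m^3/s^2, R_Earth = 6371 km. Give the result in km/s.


r = 6371.0 + 34433.917 = 40804.9170 km = 4.0804917e+07 m
v_esc = sqrt(2*mu/r) = sqrt(2*3.986e14 / 4.0804917e+07)
v_esc = 4420.0522 m/s = 4.4201 km/s

4.4201 km/s


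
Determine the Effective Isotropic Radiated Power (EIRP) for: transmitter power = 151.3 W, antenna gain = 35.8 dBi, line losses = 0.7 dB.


Pt = 151.3 W = 21.7984 dBW
EIRP = Pt_dBW + Gt - losses = 21.7984 + 35.8 - 0.7 = 56.8984 dBW

56.8984 dBW


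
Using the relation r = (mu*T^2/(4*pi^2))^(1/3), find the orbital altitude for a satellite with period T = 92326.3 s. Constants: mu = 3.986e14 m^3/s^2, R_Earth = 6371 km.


T = 92326.3 s
r = (mu*T^2/(4*pi^2))^(1/3) = (3.986e14 * 92326.3^2 / (4*pi^2))^(1/3)
r = 4.415123e+07 m = 44151.2300 km
alt = r - R_E = 44151.2300 - 6371 = 37780.2300 km

37780.2300 km


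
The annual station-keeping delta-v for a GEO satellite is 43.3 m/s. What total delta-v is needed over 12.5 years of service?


dV = rate * years = 43.3 * 12.5
dV = 541.2500 m/s

541.2500 m/s


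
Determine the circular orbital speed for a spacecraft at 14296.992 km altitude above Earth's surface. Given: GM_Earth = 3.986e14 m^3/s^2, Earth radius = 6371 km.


r = R_E + alt = 6371.0 + 14296.992 = 20667.9920 km = 2.0667992e+07 m
v = sqrt(mu/r) = sqrt(3.986e14 / 2.0667992e+07) = 4391.5669 m/s = 4.3916 km/s

4.3916 km/s


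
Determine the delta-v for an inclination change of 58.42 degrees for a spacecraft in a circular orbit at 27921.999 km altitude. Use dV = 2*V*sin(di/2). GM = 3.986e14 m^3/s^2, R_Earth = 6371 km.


r = 34292.9990 km = 3.4292999e+07 m
V = sqrt(mu/r) = 3409.3055 m/s
di = 58.42 deg = 1.0196 rad
dV = 2*V*sin(di/2) = 2*3409.3055*sin(0.5098107)
dV = 3327.5640 m/s = 3.3276 km/s

3.3276 km/s


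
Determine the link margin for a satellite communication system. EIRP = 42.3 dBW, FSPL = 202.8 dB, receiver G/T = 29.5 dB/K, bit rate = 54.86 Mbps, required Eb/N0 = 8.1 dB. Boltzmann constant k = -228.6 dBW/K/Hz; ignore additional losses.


C/N0 = EIRP - FSPL + G/T - k = 42.3 - 202.8 + 29.5 - (-228.6)
C/N0 = 97.6000 dB-Hz
R_b = 54.86 Mbps = 5.486e+07 bps -> 10*log10(R_b) = 77.3926 dB-Hz
Eb/N0 = C/N0 - 10*log10(R_b) = 97.6000 - 77.3926 = 20.2074 dB
Margin = Eb/N0 - Eb/N0_req = 20.2074 - 8.1 = 12.1074 dB (link closes)

12.1074 dB


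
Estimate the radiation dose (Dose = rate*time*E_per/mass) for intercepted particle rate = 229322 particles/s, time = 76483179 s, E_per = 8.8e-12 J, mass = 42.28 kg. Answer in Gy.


Total energy deposited = rate * time * E_per
  = 229322 * 76483179 * 8.8e-12 = 154.3456 J
Dose = E_total / mass = 154.3456 / 42.28
Dose = 3.6506 Gy

3.6506 Gy


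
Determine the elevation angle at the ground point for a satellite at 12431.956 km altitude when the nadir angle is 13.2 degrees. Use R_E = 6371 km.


r = R_E + alt = 18802.9560 km
Law of sines in the satellite / Earth-center / ground-point triangle:
  sin(nadir)/R_E = sin(90 + el)/r  =>  cos(el) = (r/R_E)*sin(nadir)
cos(el) = (18802.9560 / 6371.0000) * sin(13.2 deg) = 0.6739399
el = arccos(0.6739399) = 47.6281 deg
(Earth-central angle = 90 - nadir - el = 29.1719 deg)

47.6281 degrees


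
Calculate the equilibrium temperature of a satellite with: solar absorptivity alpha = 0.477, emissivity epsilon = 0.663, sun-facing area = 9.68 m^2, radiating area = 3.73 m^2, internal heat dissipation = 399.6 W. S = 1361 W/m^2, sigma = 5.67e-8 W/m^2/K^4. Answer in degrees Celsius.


Numerator = alpha*S*A_sun + Q_int = 0.477*1361*9.68 + 399.6 = 6683.8270 W
Denominator = eps*sigma*A_rad = 0.663*5.67e-8*3.73 = 1.4021853e-07 W/K^4
T^4 = 4.7667215e+10 K^4
T = 467.2561 K = 194.1061 C

194.1061 degrees Celsius


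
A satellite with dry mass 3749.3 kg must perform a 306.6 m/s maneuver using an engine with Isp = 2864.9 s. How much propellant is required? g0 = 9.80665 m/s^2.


ve = Isp * g0 = 2864.9 * 9.80665 = 28095.071585 m/s
mass ratio = exp(dv/ve) = exp(306.6/28095.071585) = 1.01097271
m_prop = m_dry * (mr - 1) = 3749.3 * (1.01097271 - 1)
m_prop = 41.1400 kg

41.1400 kg


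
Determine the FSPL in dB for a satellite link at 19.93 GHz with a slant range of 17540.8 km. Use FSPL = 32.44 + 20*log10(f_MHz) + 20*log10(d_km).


f = 19.93 GHz = 19930.0000 MHz
d = 17540.8 km
FSPL = 32.44 + 20*log10(19930.0000) + 20*log10(17540.8)
FSPL = 32.44 + 85.9901 + 84.8810
FSPL = 203.3111 dB

203.3111 dB


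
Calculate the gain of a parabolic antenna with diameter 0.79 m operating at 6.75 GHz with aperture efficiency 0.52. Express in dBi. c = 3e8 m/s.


lambda = c/f = 3e8 / 6.75e+09 = 0.04444444 m
G = eta*(pi*D/lambda)^2 = 0.52*(pi*0.79/0.04444444)^2
G = 1621.5200 (linear)
G = 10*log10(1621.5200) = 32.0992 dBi

32.0992 dBi


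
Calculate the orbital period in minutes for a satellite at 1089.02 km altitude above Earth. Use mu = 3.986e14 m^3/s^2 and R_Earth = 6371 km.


r = 7460.0200 km = 7.46002e+06 m
T = 2*pi*sqrt(r^3/mu) = 2*pi*sqrt(4.1516428e+20 / 3.986e14)
T = 6412.4089 s = 106.8735 min

106.8735 minutes


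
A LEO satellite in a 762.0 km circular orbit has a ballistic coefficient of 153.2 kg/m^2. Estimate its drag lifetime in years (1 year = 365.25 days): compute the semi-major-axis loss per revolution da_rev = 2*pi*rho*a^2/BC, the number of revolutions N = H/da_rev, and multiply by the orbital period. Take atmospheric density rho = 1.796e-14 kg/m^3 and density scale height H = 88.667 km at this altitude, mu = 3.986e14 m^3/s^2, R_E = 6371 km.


a = R_E + alt = 7133.0000 km = 7.133e+06 m
da_rev = 2*pi*rho*a^2/BC = 2*pi*1.796e-14*(7.133e+06)^2/153.2 = 0.0374776096 m per revolution
N = H/da_rev = 88667.0000 m / 0.0374776096 m = 2.3658659e+06 revolutions
P = 2*pi*sqrt(a^3/mu) = 5995.4192 s
lifetime = N*P = 2.3658659e+06 * 5995.4192 = 1.4184358e+10 s = 164170.8119 days
years = 164170.8119 / 365.25 = 449.4752 years

449.4752 years


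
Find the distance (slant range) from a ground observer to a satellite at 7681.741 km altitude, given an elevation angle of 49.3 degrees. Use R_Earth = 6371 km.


h = 7681.741 km, el = 49.3 deg
d = -R_E*sin(el) + sqrt((R_E*sin(el))^2 + 2*R_E*h + h^2)
d = -6371.0000*sin(0.8604473) + sqrt((6371.0000*0.7581343)^2 + 2*6371.0000*7681.741 + 7681.741^2)
d = 8594.5119 km

8594.5119 km


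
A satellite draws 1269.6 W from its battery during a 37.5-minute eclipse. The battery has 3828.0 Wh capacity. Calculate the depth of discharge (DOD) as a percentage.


E_used = P * t / 60 = 1269.6 * 37.5 / 60 = 793.5000 Wh
DOD = E_used / E_total * 100 = 793.5000 / 3828.0 * 100
DOD = 20.7288 %

20.7288 %


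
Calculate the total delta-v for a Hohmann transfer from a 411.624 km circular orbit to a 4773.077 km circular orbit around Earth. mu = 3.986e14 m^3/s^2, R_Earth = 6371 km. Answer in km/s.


r1 = 6782.6240 km = 6.782624e+06 m
r2 = 11144.0770 km = 1.1144077e+07 m
dv1 = sqrt(mu/r1)*(sqrt(2*r2/(r1+r2)) - 1) = 881.8280 m/s
dv2 = sqrt(mu/r2)*(1 - sqrt(2*r1/(r1+r2))) = 778.1470 m/s
total dv = |dv1| + |dv2| = 881.8280 + 778.1470 = 1659.9751 m/s = 1.6600 km/s

1.6600 km/s


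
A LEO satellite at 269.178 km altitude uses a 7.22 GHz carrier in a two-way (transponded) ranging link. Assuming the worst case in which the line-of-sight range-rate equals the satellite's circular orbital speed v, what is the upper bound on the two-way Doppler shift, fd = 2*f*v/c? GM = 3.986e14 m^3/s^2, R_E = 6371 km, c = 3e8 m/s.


r = 6.640178e+06 m
v = sqrt(mu/r) = 7747.8069 m/s (worst-case radial velocity)
f = 7.22 GHz = 7.22e+09 Hz
fd = 2*f*v/c = 2*7.22e+09*7747.8069/3.0e+08
fd = 372927.7706 Hz

372927.7706 Hz


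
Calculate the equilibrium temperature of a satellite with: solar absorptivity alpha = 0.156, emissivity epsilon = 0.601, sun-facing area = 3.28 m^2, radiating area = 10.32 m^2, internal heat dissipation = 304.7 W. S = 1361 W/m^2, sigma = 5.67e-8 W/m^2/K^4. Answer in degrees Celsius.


Numerator = alpha*S*A_sun + Q_int = 0.156*1361*3.28 + 304.7 = 1001.0965 W
Denominator = eps*sigma*A_rad = 0.601*5.67e-8*10.32 = 3.5167154e-07 W/K^4
T^4 = 2.8466804e+09 K^4
T = 230.9855 K = -42.1645 C

-42.1645 degrees Celsius


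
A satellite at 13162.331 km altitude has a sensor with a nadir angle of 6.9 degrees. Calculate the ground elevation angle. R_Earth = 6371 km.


r = R_E + alt = 19533.3310 km
Law of sines in the satellite / Earth-center / ground-point triangle:
  sin(nadir)/R_E = sin(90 + el)/r  =>  cos(el) = (r/R_E)*sin(nadir)
cos(el) = (19533.3310 / 6371.0000) * sin(6.9 deg) = 0.3683366
el = arccos(0.3683366) = 68.3869 deg
(Earth-central angle = 90 - nadir - el = 14.7131 deg)

68.3869 degrees


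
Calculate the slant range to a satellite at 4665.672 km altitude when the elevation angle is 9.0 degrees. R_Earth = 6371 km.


h = 4665.672 km, el = 9.0 deg
d = -R_E*sin(el) + sqrt((R_E*sin(el))^2 + 2*R_E*h + h^2)
d = -6371.0000*sin(0.1570796) + sqrt((6371.0000*0.1564345)^2 + 2*6371.0000*4665.672 + 4665.672^2)
d = 8070.4276 km

8070.4276 km


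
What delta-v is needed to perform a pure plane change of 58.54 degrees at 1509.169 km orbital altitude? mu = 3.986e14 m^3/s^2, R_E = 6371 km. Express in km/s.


r = 7880.1690 km = 7.880169e+06 m
V = sqrt(mu/r) = 7112.1496 m/s
di = 58.54 deg = 1.0217 rad
dV = 2*V*sin(di/2) = 2*7112.1496*sin(0.5108579)
dV = 6954.6264 m/s = 6.9546 km/s

6.9546 km/s


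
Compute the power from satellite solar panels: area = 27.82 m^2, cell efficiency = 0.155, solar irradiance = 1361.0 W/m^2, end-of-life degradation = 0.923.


P = area * eta * S * degradation
P = 27.82 * 0.155 * 1361.0 * 0.923
P = 5416.8730 W

5416.8730 W


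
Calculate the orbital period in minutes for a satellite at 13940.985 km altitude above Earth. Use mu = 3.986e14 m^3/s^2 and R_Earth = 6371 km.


r = 20311.9850 km = 2.0311985e+07 m
T = 2*pi*sqrt(r^3/mu) = 2*pi*sqrt(8.3802524e+21 / 3.986e14)
T = 28809.7687 s = 480.1628 min

480.1628 minutes


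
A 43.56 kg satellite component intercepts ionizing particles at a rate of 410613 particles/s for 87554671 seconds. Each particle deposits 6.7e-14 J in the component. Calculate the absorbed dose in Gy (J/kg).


Total energy deposited = rate * time * E_per
  = 410613 * 87554671 * 6.7e-14 = 2.4087 J
Dose = E_total / mass = 2.4087 / 43.56
Dose = 0.05529667 Gy

0.0553 Gy


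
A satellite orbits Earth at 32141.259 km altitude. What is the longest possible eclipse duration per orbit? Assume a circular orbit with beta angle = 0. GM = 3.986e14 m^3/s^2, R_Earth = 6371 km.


r = 38512.2590 km
T = 1253.5985 min
Eclipse fraction = arcsin(R_E/r)/pi = arcsin(6371.0000/38512.2590)/pi
= arcsin(0.1654278)/pi = 0.0529005
Eclipse duration = 0.0529005 * 1253.5985 = 66.3160 min

66.3160 minutes


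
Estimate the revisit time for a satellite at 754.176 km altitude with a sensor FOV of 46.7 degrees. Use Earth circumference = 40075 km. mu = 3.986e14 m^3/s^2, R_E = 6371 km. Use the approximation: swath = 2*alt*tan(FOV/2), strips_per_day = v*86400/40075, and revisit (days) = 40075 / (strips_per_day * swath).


swath = 2*754.176*tan(0.4075344) = 651.1600 km
v = sqrt(mu/r) = 7479.4704 m/s = 7.4795 km/s
strips/day = v*86400/40075 = 7.4795*86400/40075 = 16.1254
coverage/day = strips * swath = 16.1254 * 651.1600 = 10500.2293 km
revisit = 40075 / 10500.2293 = 3.8166 days

3.8166 days


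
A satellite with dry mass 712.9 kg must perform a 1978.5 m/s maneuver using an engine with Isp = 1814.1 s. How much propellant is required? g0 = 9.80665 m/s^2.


ve = Isp * g0 = 1814.1 * 9.80665 = 17790.243765 m/s
mass ratio = exp(dv/ve) = exp(1978.5/17790.243765) = 1.11763254
m_prop = m_dry * (mr - 1) = 712.9 * (1.11763254 - 1)
m_prop = 83.8602 kg

83.8602 kg


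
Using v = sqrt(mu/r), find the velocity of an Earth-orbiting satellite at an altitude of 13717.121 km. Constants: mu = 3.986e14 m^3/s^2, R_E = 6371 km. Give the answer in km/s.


r = R_E + alt = 6371.0 + 13717.121 = 20088.1210 km = 2.0088121e+07 m
v = sqrt(mu/r) = sqrt(3.986e14 / 2.0088121e+07) = 4454.5003 m/s = 4.4545 km/s

4.4545 km/s


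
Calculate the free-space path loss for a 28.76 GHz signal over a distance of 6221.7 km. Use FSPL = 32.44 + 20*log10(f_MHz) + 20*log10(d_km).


f = 28.76 GHz = 28760.0000 MHz
d = 6221.7 km
FSPL = 32.44 + 20*log10(28760.0000) + 20*log10(6221.7)
FSPL = 32.44 + 89.1758 + 75.8782
FSPL = 197.4940 dB

197.4940 dB


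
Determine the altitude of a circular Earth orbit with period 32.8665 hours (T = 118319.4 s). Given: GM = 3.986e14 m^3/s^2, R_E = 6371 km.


T = 118319.4 s
r = (mu*T^2/(4*pi^2))^(1/3) = (3.986e14 * 118319.4^2 / (4*pi^2))^(1/3)
r = 5.2091056e+07 m = 52091.0556 km
alt = r - R_E = 52091.0556 - 6371 = 45720.0556 km

45720.0556 km


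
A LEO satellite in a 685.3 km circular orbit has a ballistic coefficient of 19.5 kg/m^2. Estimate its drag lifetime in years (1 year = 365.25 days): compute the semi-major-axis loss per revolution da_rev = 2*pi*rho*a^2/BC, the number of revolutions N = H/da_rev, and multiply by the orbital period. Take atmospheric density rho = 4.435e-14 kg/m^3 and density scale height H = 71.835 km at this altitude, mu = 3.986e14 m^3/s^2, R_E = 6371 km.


a = R_E + alt = 7056.3000 km = 7.0563e+06 m
da_rev = 2*pi*rho*a^2/BC = 2*pi*4.435e-14*(7.0563e+06)^2/19.5 = 0.711529572 m per revolution
N = H/da_rev = 71835.0000 m / 0.711529572 m = 100958.5586 revolutions
P = 2*pi*sqrt(a^3/mu) = 5898.9780 s
lifetime = N*P = 100958.5586 * 5898.9780 = 5.9555232e+08 s = 6892.9666 days
years = 6892.9666 / 365.25 = 18.8719 years

18.8719 years


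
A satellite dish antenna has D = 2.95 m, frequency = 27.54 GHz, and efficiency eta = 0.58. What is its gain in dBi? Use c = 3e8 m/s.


lambda = c/f = 3e8 / 2.754e+10 = 0.01089325 m
G = eta*(pi*D/lambda)^2 = 0.58*(pi*2.95/0.01089325)^2
G = 419814.2087 (linear)
G = 10*log10(419814.2087) = 56.2306 dBi

56.2306 dBi


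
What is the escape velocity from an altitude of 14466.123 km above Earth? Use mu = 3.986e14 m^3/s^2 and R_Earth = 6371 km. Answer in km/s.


r = 6371.0 + 14466.123 = 20837.1230 km = 2.0837123e+07 m
v_esc = sqrt(2*mu/r) = sqrt(2*3.986e14 / 2.0837123e+07)
v_esc = 6185.3570 m/s = 6.1854 km/s

6.1854 km/s


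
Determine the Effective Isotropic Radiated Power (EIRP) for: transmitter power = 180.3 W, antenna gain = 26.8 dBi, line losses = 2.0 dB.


Pt = 180.3 W = 22.5600 dBW
EIRP = Pt_dBW + Gt - losses = 22.5600 + 26.8 - 2.0 = 47.3600 dBW

47.3600 dBW


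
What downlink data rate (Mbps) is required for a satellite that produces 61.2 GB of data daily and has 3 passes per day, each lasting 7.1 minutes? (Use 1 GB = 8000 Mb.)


total contact time = 3 * 7.1 * 60 = 1278.0000 s
data = 61.2 GB = 489600.0000 Mb
rate = 489600.0000 / 1278.0000 = 383.0986 Mbps

383.0986 Mbps


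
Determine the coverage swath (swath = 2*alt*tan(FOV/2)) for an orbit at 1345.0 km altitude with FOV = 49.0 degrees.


FOV = 49.0 deg = 0.8552113 rad
swath = 2 * alt * tan(FOV/2) = 2 * 1345.0 * tan(0.4276057)
swath = 2 * 1345.0 * 0.4557263
swath = 1225.9036 km

1225.9036 km


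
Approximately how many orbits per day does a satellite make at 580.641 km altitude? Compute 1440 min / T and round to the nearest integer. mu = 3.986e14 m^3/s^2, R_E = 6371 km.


r = 6.951641e+06 m
T = 2*pi*sqrt(r^3/mu) = 5768.2254 s = 96.1371 min
revs/day = 1440 / 96.1371 = 14.9786
Rounded: 15 revolutions per day

15 revolutions per day


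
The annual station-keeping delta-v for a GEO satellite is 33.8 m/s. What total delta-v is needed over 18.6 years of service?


dV = rate * years = 33.8 * 18.6
dV = 628.6800 m/s

628.6800 m/s


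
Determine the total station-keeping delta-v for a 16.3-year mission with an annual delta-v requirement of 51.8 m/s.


dV = rate * years = 51.8 * 16.3
dV = 844.3400 m/s

844.3400 m/s


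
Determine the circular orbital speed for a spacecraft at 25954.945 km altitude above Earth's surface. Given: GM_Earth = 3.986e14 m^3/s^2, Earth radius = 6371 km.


r = R_E + alt = 6371.0 + 25954.945 = 32325.9450 km = 3.2325945e+07 m
v = sqrt(mu/r) = sqrt(3.986e14 / 3.2325945e+07) = 3511.5029 m/s = 3.5115 km/s

3.5115 km/s


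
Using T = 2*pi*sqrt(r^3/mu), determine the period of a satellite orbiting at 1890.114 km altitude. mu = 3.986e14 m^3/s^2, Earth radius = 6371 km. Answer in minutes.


r = 8261.1140 km = 8.261114e+06 m
T = 2*pi*sqrt(r^3/mu) = 2*pi*sqrt(5.6378802e+20 / 3.986e14)
T = 7472.5554 s = 124.5426 min

124.5426 minutes


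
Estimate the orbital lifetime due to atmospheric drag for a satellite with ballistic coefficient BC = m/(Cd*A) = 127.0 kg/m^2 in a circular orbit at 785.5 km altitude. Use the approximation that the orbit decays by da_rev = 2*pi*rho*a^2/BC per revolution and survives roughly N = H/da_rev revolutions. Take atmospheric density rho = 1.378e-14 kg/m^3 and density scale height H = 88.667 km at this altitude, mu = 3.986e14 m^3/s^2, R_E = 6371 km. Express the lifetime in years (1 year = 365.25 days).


a = R_E + alt = 7156.5000 km = 7.1565e+06 m
da_rev = 2*pi*rho*a^2/BC = 2*pi*1.378e-14*(7.1565e+06)^2/127.0 = 0.0349161794 m per revolution
N = H/da_rev = 88667.0000 m / 0.0349161794 m = 2.5394245e+06 revolutions
P = 2*pi*sqrt(a^3/mu) = 6025.0719 s
lifetime = N*P = 2.5394245e+06 * 6025.0719 = 1.5300215e+10 s = 177085.8215 days
years = 177085.8215 / 365.25 = 484.8346 years

484.8346 years


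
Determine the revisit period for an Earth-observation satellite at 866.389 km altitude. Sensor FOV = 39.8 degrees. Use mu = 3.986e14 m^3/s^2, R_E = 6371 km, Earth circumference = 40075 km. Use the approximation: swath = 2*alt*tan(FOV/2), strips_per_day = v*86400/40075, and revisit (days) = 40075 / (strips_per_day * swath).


swath = 2*866.389*tan(0.3473205) = 627.2569 km
v = sqrt(mu/r) = 7421.2607 m/s = 7.4213 km/s
strips/day = v*86400/40075 = 7.4213*86400/40075 = 15.9999
coverage/day = strips * swath = 15.9999 * 627.2569 = 10036.0620 km
revisit = 40075 / 10036.0620 = 3.9931 days

3.9931 days


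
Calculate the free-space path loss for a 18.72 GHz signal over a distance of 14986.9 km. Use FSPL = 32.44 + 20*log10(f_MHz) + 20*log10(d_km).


f = 18.72 GHz = 18720.0000 MHz
d = 14986.9 km
FSPL = 32.44 + 20*log10(18720.0000) + 20*log10(14986.9)
FSPL = 32.44 + 85.4461 + 83.5142
FSPL = 201.4004 dB

201.4004 dB


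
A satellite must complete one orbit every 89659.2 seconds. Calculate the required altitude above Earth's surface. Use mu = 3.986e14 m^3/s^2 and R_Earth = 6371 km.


T = 89659.2 s
r = (mu*T^2/(4*pi^2))^(1/3) = (3.986e14 * 89659.2^2 / (4*pi^2))^(1/3)
r = 4.3296796e+07 m = 43296.7959 km
alt = r - R_E = 43296.7959 - 6371 = 36925.7959 km

36925.7959 km


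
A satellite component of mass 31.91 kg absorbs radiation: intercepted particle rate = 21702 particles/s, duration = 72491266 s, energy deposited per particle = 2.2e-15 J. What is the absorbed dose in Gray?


Total energy deposited = rate * time * E_per
  = 21702 * 72491266 * 2.2e-15 = 0.003461052 J
Dose = E_total / mass = 0.003461052 / 31.91
Dose = 1.0846293e-04 Gy

1.0846e-04 Gy


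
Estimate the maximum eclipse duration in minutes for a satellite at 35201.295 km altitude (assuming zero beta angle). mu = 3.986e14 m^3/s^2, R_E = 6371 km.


r = 41572.2950 km
T = 1405.9374 min
Eclipse fraction = arcsin(R_E/r)/pi = arcsin(6371.0000/41572.2950)/pi
= arcsin(0.1532511)/pi = 0.04897433
Eclipse duration = 0.04897433 * 1405.9374 = 68.8548 min

68.8548 minutes


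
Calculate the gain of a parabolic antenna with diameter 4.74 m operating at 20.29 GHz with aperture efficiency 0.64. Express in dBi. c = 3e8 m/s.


lambda = c/f = 3e8 / 2.029e+10 = 0.01478561 m
G = eta*(pi*D/lambda)^2 = 0.64*(pi*4.74/0.01478561)^2
G = 649169.3210 (linear)
G = 10*log10(649169.3210) = 58.1236 dBi

58.1236 dBi


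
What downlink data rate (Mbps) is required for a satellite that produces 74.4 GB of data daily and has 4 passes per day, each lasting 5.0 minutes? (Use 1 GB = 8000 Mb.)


total contact time = 4 * 5.0 * 60 = 1200.0000 s
data = 74.4 GB = 595200.0000 Mb
rate = 595200.0000 / 1200.0000 = 496.0000 Mbps

496.0000 Mbps


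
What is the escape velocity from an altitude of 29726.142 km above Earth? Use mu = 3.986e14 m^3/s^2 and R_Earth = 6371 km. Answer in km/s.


r = 6371.0 + 29726.142 = 36097.1420 km = 3.6097142e+07 m
v_esc = sqrt(2*mu/r) = sqrt(2*3.986e14 / 3.6097142e+07)
v_esc = 4699.4522 m/s = 4.6995 km/s

4.6995 km/s


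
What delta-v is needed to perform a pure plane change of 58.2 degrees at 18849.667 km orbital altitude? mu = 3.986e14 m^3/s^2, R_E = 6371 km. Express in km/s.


r = 25220.6670 km = 2.5220667e+07 m
V = sqrt(mu/r) = 3975.4872 m/s
di = 58.2 deg = 1.0158 rad
dV = 2*V*sin(di/2) = 2*3975.4872*sin(0.5078908)
dV = 3866.8402 m/s = 3.8668 km/s

3.8668 km/s


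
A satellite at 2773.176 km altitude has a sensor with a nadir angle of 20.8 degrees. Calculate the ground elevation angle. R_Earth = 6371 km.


r = R_E + alt = 9144.1760 km
Law of sines in the satellite / Earth-center / ground-point triangle:
  sin(nadir)/R_E = sin(90 + el)/r  =>  cos(el) = (r/R_E)*sin(nadir)
cos(el) = (9144.1760 / 6371.0000) * sin(20.8 deg) = 0.5096783
el = arccos(0.5096783) = 59.3576 deg
(Earth-central angle = 90 - nadir - el = 9.8424 deg)

59.3576 degrees


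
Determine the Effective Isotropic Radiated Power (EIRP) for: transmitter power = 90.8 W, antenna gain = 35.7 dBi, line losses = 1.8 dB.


Pt = 90.8 W = 19.5809 dBW
EIRP = Pt_dBW + Gt - losses = 19.5809 + 35.7 - 1.8 = 53.4809 dBW

53.4809 dBW


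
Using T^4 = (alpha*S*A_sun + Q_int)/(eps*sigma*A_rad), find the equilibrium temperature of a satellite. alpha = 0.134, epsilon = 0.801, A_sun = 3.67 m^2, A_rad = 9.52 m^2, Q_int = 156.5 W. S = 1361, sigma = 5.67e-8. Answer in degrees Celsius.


Numerator = alpha*S*A_sun + Q_int = 0.134*1361*3.67 + 156.5 = 825.8126 W
Denominator = eps*sigma*A_rad = 0.801*5.67e-8*9.52 = 4.3236698e-07 W/K^4
T^4 = 1.9099807e+09 K^4
T = 209.0534 K = -64.0966 C

-64.0966 degrees Celsius


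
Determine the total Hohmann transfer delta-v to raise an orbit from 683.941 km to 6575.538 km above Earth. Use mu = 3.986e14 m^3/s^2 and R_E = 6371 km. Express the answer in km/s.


r1 = 7054.9410 km = 7.054941e+06 m
r2 = 12946.5380 km = 1.2946538e+07 m
dv1 = sqrt(mu/r1)*(sqrt(2*r2/(r1+r2)) - 1) = 1035.6871 m/s
dv2 = sqrt(mu/r2)*(1 - sqrt(2*r1/(r1+r2))) = 888.3153 m/s
total dv = |dv1| + |dv2| = 1035.6871 + 888.3153 = 1924.0023 m/s = 1.9240 km/s

1.9240 km/s


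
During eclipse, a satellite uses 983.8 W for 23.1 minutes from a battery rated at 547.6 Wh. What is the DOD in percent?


E_used = P * t / 60 = 983.8 * 23.1 / 60 = 378.7630 Wh
DOD = E_used / E_total * 100 = 378.7630 / 547.6 * 100
DOD = 69.1678 %

69.1678 %


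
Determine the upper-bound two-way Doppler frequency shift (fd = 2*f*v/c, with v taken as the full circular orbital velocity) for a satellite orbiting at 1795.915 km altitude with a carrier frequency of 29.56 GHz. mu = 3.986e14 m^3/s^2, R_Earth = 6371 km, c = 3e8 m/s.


r = 8.166915e+06 m
v = sqrt(mu/r) = 6986.1777 m/s (worst-case radial velocity)
f = 29.56 GHz = 2.956e+10 Hz
fd = 2*f*v/c = 2*2.956e+10*6986.1777/3.0e+08
fd = 1.3767428e+06 Hz

1.3767e+06 Hz


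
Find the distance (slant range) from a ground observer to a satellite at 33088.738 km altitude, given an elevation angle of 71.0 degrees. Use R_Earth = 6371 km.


h = 33088.738 km, el = 71.0 deg
d = -R_E*sin(el) + sqrt((R_E*sin(el))^2 + 2*R_E*h + h^2)
d = -6371.0000*sin(1.2392) + sqrt((6371.0000*0.9455186)^2 + 2*6371.0000*33088.738 + 33088.738^2)
d = 33381.2866 km

33381.2866 km


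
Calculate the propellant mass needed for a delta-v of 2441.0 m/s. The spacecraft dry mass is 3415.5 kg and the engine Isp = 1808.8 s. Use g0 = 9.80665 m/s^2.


ve = Isp * g0 = 1808.8 * 9.80665 = 17738.268520 m/s
mass ratio = exp(dv/ve) = exp(2441.0/17738.268520) = 1.14753031
m_prop = m_dry * (mr - 1) = 3415.5 * (1.14753031 - 1)
m_prop = 503.8898 kg

503.8898 kg


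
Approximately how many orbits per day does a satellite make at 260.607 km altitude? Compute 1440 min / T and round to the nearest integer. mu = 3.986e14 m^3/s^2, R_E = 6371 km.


r = 6.631607e+06 m
T = 2*pi*sqrt(r^3/mu) = 5374.5164 s = 89.5753 min
revs/day = 1440 / 89.5753 = 16.0759
Rounded: 16 revolutions per day

16 revolutions per day


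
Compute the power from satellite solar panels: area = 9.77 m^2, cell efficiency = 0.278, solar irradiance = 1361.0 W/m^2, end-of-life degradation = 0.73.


P = area * eta * S * degradation
P = 9.77 * 0.278 * 1361.0 * 0.73
P = 2698.4871 W

2698.4871 W


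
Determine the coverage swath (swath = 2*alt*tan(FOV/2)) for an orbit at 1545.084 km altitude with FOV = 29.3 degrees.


FOV = 29.3 deg = 0.5113815 rad
swath = 2 * alt * tan(FOV/2) = 2 * 1545.084 * tan(0.2556907)
swath = 2 * 1545.084 * 0.2614126
swath = 807.8088 km

807.8088 km


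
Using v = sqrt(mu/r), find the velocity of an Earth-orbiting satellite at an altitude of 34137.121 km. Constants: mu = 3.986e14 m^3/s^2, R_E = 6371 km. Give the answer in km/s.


r = R_E + alt = 6371.0 + 34137.121 = 40508.1210 km = 4.0508121e+07 m
v = sqrt(mu/r) = sqrt(3.986e14 / 4.0508121e+07) = 3136.8778 m/s = 3.1369 km/s

3.1369 km/s


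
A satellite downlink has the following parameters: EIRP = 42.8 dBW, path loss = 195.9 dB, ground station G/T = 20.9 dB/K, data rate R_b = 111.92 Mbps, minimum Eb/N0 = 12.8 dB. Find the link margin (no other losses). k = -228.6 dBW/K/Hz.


C/N0 = EIRP - FSPL + G/T - k = 42.8 - 195.9 + 20.9 - (-228.6)
C/N0 = 96.4000 dB-Hz
R_b = 111.92 Mbps = 1.1192e+08 bps -> 10*log10(R_b) = 80.4891 dB-Hz
Eb/N0 = C/N0 - 10*log10(R_b) = 96.4000 - 80.4891 = 15.9109 dB
Margin = Eb/N0 - Eb/N0_req = 15.9109 - 12.8 = 3.1109 dB (link closes)

3.1109 dB


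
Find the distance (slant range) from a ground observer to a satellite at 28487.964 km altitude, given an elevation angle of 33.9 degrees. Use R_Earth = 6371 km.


h = 28487.964 km, el = 33.9 deg
d = -R_E*sin(el) + sqrt((R_E*sin(el))^2 + 2*R_E*h + h^2)
d = -6371.0000*sin(0.5916666) + sqrt((6371.0000*0.5577451)^2 + 2*6371.0000*28487.964 + 28487.964^2)
d = 30902.1474 km

30902.1474 km


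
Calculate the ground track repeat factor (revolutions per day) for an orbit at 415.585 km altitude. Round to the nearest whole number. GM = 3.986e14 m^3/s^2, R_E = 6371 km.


r = 6.786585e+06 m
T = 2*pi*sqrt(r^3/mu) = 5564.0133 s = 92.7336 min
revs/day = 1440 / 92.7336 = 15.5284
Rounded: 16 revolutions per day

16 revolutions per day
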